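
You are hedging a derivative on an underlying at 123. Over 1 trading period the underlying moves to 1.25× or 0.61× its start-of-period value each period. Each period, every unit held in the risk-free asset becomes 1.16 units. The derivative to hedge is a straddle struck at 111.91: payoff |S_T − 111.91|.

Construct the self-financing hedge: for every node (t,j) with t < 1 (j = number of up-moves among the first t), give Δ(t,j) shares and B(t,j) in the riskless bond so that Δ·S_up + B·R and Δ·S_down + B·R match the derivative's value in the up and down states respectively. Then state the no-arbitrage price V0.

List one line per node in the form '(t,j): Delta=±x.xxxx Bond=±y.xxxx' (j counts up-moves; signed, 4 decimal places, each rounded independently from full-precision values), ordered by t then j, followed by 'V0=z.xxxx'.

Risk-neutral probability p* = (R−d)/(u−d) = (1.16−0.61)/(1.25−0.61) = 0.8594.
Payoff layer (t=1): V(1,0)=36.8800, V(1,1)=41.8400
  t=0,j=0: stock 123.0000 → up 153.7500 (V=41.8400), down 75.0300 (V=36.8800). Price 35.4677; hedge Δ=0.0630, bond B=27.7177.
Each (Δ,B) replicates both successor values, so the strategy is self-financing and V0 is arbitrage-free.

(0,0): Delta=0.0630 Bond=27.7177
V0=35.4677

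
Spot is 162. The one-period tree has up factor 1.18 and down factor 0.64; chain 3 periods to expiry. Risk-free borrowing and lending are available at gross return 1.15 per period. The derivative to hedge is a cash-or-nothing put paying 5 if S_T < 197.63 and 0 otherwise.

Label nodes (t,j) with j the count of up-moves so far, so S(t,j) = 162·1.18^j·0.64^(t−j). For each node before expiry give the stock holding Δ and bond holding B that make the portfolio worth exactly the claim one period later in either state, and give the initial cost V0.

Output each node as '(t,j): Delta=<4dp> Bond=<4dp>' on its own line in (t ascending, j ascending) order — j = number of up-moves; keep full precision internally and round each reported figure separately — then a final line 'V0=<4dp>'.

The replicating-portfolio and risk-neutral prices coincide; use p* = (1.15−0.64)/(1.18−0.64) = 0.9444 for the latter.
Terminal values V(3,·): V(3,0)=5.0000, V(3,1)=5.0000, V(3,2)=5.0000, V(3,3)=0.0000
  t=2,j=0: stock 66.3552 → up 78.2991 (V=5.0000), down 42.4673 (V=5.0000). Price 4.3478; hedge Δ=0.0000, bond B=4.3478.
  t=2,j=1: stock 122.3424 → up 144.3640 (V=5.0000), down 78.2991 (V=5.0000). Price 4.3478; hedge Δ=0.0000, bond B=4.3478.
  t=2,j=2: stock 225.5688 → up 266.1712 (V=0.0000), down 144.3640 (V=5.0000). Price 0.2415; hedge Δ=-0.0410, bond B=9.5008.
  t=1,j=0: stock 103.6800 → up 122.3424 (V=4.3478), down 66.3552 (V=4.3478). Price 3.7807; hedge Δ=0.0000, bond B=3.7807.
  t=1,j=1: stock 191.1600 → up 225.5688 (V=0.2415), down 122.3424 (V=4.3478). Price 0.4084; hedge Δ=-0.0398, bond B=8.0126.
  t=0,j=0: stock 162.0000 → up 191.1600 (V=0.4084), down 103.6800 (V=3.7807). Price 0.5181; hedge Δ=-0.0385, bond B=6.7631.
Check: Δ(0,0)·S0 + B(0,0) = 0.5181 = V0.

(0,0): Delta=-0.0385 Bond=6.7631
(1,0): Delta=0.0000 Bond=3.7807
(1,1): Delta=-0.0398 Bond=8.0126
(2,0): Delta=0.0000 Bond=4.3478
(2,1): Delta=0.0000 Bond=4.3478
(2,2): Delta=-0.0410 Bond=9.5008
V0=0.5181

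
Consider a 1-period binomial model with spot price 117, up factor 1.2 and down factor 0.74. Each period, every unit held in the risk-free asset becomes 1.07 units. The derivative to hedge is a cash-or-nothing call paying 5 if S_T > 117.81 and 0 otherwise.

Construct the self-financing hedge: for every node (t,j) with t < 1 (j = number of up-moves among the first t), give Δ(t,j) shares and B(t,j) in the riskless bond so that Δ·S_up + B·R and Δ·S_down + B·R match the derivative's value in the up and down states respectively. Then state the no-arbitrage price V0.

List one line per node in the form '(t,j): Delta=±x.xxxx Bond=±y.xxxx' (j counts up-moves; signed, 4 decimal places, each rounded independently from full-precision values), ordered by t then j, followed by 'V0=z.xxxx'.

(0,0): Delta=0.0929 Bond=-7.5173
V0=3.3523

The replicating-portfolio and risk-neutral prices coincide; use p* = (1.07−0.74)/(1.2−0.74) = 0.7174 for the latter.
At expiry t=1: V(1,0)=0.0000, V(1,1)=5.0000
(0,0): S=117.0000. Δ = (V_up−V_dn)/(S_up−S_dn) = (5.0000−0.0000)/(140.4000−86.5800) = 0.0929. V = [p*·5.0000 + (1−p*)·0.0000]/1.07 = 3.3523. B = V − Δ·S = -7.5173.
The time-0 hedge costs 3.3523, which is the no-arbitrage price.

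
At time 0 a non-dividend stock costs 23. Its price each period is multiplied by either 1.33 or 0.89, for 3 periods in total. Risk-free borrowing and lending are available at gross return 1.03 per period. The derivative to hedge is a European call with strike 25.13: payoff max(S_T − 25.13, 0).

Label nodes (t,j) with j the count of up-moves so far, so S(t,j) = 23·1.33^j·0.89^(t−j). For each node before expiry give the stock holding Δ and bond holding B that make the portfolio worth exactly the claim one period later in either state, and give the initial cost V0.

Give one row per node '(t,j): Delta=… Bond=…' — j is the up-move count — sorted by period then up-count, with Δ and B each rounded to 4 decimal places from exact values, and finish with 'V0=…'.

The replicating-portfolio and risk-neutral prices coincide; use p* = (1.03−0.89)/(1.33−0.89) = 0.3182 for the latter.
Terminal values V(3,·): V(3,0)=0.0000, V(3,1)=0.0000, V(3,2)=11.0794, V(3,3)=28.9807
  t=2,j=0: stock 18.2183 → up 24.2303 (V=0.0000), down 16.2143 (V=0.0000). Price 0.0000; hedge Δ=0.0000, bond B=0.0000.
  t=2,j=1: stock 27.2251 → up 36.2094 (V=11.0794), down 24.2303 (V=0.0000). Price 3.4226; hedge Δ=0.9249, bond B=-21.7578.
  t=2,j=2: stock 40.6847 → up 54.1107 (V=28.9807), down 36.2094 (V=11.0794). Price 16.2866; hedge Δ=1.0000, bond B=-24.3981.
  t=1,j=0: stock 20.4700 → up 27.2251 (V=3.4226), down 18.2183 (V=0.0000). Price 1.0573; hedge Δ=0.3800, bond B=-6.7213.
  t=1,j=1: stock 30.5900 → up 40.6847 (V=16.2866), down 27.2251 (V=3.4226). Price 7.2968; hedge Δ=0.9558, bond B=-21.9397.
  t=0,j=0: stock 23.0000 → up 30.5900 (V=7.2968), down 20.4700 (V=1.0573). Price 2.9540; hedge Δ=0.6166, bond B=-11.2267.
The time-0 hedge costs 2.9540, which is the no-arbitrage price.

(0,0): Delta=0.6166 Bond=-11.2267
(1,0): Delta=0.3800 Bond=-6.7213
(1,1): Delta=0.9558 Bond=-21.9397
(2,0): Delta=0.0000 Bond=0.0000
(2,1): Delta=0.9249 Bond=-21.7578
(2,2): Delta=1.0000 Bond=-24.3981
V0=2.9540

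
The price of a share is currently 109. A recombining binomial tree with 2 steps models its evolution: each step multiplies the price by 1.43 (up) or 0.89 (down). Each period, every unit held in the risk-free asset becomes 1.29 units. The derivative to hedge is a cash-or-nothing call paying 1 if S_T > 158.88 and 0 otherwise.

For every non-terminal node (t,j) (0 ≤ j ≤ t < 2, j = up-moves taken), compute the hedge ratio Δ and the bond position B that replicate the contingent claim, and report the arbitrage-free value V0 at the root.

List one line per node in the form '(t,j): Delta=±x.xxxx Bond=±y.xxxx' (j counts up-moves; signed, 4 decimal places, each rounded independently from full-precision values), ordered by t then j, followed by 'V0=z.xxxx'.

(0,0): Delta=0.0098 Bond=-0.7336
(1,0): Delta=0.0000 Bond=0.0000
(1,1): Delta=0.0119 Bond=-1.2776
V0=0.3297

Under the risk-neutral measure, an up-move has probability p* = (R−d)/(u−d) = 0.7407 and values discount at R = 1.29.
Terminal payoffs: V(2,0)=0.0000, V(2,1)=0.0000, V(2,2)=1.0000
  t=1,j=0: stock 97.0100 → up 138.7243 (V=0.0000), down 86.3389 (V=0.0000). Price 0.0000; hedge Δ=0.0000, bond B=0.0000.
  t=1,j=1: stock 155.8700 → up 222.8941 (V=1.0000), down 138.7243 (V=0.0000). Price 0.5742; hedge Δ=0.0119, bond B=-1.2776.
  t=0,j=0: stock 109.0000 → up 155.8700 (V=0.5742), down 97.0100 (V=0.0000). Price 0.3297; hedge Δ=0.0098, bond B=-0.7336.
The time-0 hedge costs 0.3297, which is the no-arbitrage price.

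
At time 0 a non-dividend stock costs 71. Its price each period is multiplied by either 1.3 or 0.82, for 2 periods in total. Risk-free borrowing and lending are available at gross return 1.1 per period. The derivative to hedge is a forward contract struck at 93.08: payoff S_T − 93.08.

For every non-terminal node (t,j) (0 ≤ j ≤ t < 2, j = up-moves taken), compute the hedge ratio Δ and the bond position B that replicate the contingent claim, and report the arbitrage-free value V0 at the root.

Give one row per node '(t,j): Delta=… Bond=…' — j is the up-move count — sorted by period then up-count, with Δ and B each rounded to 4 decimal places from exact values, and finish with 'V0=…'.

No-arbitrage ⇒ martingale measure with p* = (R−d)/(u−d) = 0.5833.
Terminal values V(2,·): V(2,0)=-45.3396, V(2,1)=-17.3940, V(2,2)=26.9100
Node (1,0) S=58.2200: V=(p*·-17.3940+(1−p*)·-45.3396)/1.1=-26.3982; Δ=(-17.3940−-45.3396)/(75.6860−47.7404)=1.0000; B=V−Δ·S=-84.6182
Node (1,1) S=92.3000: V=(p*·26.9100+(1−p*)·-17.3940)/1.1=7.6818; Δ=(26.9100−-17.3940)/(119.9900−75.6860)=1.0000; B=V−Δ·S=-84.6182
Node (0,0) S=71.0000: V=(p*·7.6818+(1−p*)·-26.3982)/1.1=-5.9256; Δ=(7.6818−-26.3982)/(92.3000−58.2200)=1.0000; B=V−Δ·S=-76.9256
Each (Δ,B) replicates both successor values, so the strategy is self-financing and V0 is arbitrage-free.

(0,0): Delta=1.0000 Bond=-76.9256
(1,0): Delta=1.0000 Bond=-84.6182
(1,1): Delta=1.0000 Bond=-84.6182
V0=-5.9256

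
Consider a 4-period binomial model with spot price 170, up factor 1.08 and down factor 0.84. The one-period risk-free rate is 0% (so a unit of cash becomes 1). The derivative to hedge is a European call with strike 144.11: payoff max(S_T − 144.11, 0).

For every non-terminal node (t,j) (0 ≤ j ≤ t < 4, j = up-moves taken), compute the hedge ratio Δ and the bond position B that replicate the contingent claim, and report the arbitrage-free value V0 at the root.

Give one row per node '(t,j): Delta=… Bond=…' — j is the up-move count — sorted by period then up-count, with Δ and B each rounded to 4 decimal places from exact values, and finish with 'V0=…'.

Since d<R<u, set p* = (R−d)/(u−d) = 0.6667; price each node as the discounted p*-expectation of its children.
Payoff layer (t=4): V(4,0)=0.0000, V(4,1)=0.0000, V(4,2)=0.0000, V(4,3)=35.7769, V(4,4)=87.1731
  t=3,j=0: stock 100.7597 → up 108.8205 (V=0.0000), down 84.6381 (V=0.0000). Price 0.0000; hedge Δ=0.0000, bond B=0.0000.
  t=3,j=1: stock 129.5482 → up 139.9120 (V=0.0000), down 108.8205 (V=0.0000). Price 0.0000; hedge Δ=0.0000, bond B=0.0000.
  t=3,j=2: stock 166.5619 → up 179.8869 (V=35.7769), down 139.9120 (V=0.0000). Price 23.8512; hedge Δ=0.8950, bond B=-125.2191.
  t=3,j=3: stock 214.1510 → up 231.2831 (V=87.1731), down 179.8869 (V=35.7769). Price 70.0410; hedge Δ=1.0000, bond B=-144.1100.
  t=2,j=0: stock 119.9520 → up 129.5482 (V=0.0000), down 100.7597 (V=0.0000). Price 0.0000; hedge Δ=0.0000, bond B=0.0000.
  t=2,j=1: stock 154.2240 → up 166.5619 (V=23.8512), down 129.5482 (V=0.0000). Price 15.9008; hedge Δ=0.6444, bond B=-83.4794.
  t=2,j=2: stock 198.2880 → up 214.1510 (V=70.0410), down 166.5619 (V=23.8512). Price 54.6444; hedge Δ=0.9706, bond B=-137.8130.
  t=1,j=0: stock 142.8000 → up 154.2240 (V=15.9008), down 119.9520 (V=0.0000). Price 10.6006; hedge Δ=0.4640, bond B=-55.6529.
  t=1,j=1: stock 183.6000 → up 198.2880 (V=54.6444), down 154.2240 (V=15.9008). Price 41.7299; hedge Δ=0.8793, bond B=-119.7018.
  t=0,j=0: stock 170.0000 → up 183.6000 (V=41.7299), down 142.8000 (V=10.6006). Price 31.3535; hedge Δ=0.7630, bond B=-98.3522.
Root portfolio cost Δ·170+B reproduces V0=31.3535.

(0,0): Delta=0.7630 Bond=-98.3522
(1,0): Delta=0.4640 Bond=-55.6529
(1,1): Delta=0.8793 Bond=-119.7018
(2,0): Delta=0.0000 Bond=0.0000
(2,1): Delta=0.6444 Bond=-83.4794
(2,2): Delta=0.9706 Bond=-137.8130
(3,0): Delta=0.0000 Bond=0.0000
(3,1): Delta=0.0000 Bond=0.0000
(3,2): Delta=0.8950 Bond=-125.2191
(3,3): Delta=1.0000 Bond=-144.1100
V0=31.3535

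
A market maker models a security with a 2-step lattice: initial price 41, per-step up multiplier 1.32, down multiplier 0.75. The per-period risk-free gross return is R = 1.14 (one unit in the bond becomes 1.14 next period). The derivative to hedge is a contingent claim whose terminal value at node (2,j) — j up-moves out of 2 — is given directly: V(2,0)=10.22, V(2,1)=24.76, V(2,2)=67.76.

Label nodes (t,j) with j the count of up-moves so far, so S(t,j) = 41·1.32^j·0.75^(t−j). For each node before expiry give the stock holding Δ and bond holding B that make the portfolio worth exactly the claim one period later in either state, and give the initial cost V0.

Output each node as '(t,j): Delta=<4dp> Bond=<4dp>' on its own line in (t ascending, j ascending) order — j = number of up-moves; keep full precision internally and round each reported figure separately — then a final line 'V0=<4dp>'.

(0,0): Delta=1.2767 Bond=-18.9174
(1,0): Delta=0.8296 Bond=-7.8172
(1,1): Delta=1.3939 Bond=-27.9114
V0=33.4258

Risk-neutral probability p* = (R−d)/(u−d) = (1.14−0.75)/(1.32−0.75) = 0.6842.
At expiry t=2: V(2,0)=10.2200, V(2,1)=24.7600, V(2,2)=67.7600
Node (1,0) S=30.7500: V=(p*·24.7600+(1−p*)·10.2200)/1.14=17.6916; Δ=(24.7600−10.2200)/(40.5900−23.0625)=0.8296; B=V−Δ·S=-7.8172
Node (1,1) S=54.1200: V=(p*·67.7600+(1−p*)·24.7600)/1.14=47.5272; Δ=(67.7600−24.7600)/(71.4384−40.5900)=1.3939; B=V−Δ·S=-27.9114
Node (0,0) S=41.0000: V=(p*·47.5272+(1−p*)·17.6916)/1.14=33.4258; Δ=(47.5272−17.6916)/(54.1200−30.7500)=1.2767; B=V−Δ·S=-18.9174
Root portfolio cost Δ·41+B reproduces V0=33.4258.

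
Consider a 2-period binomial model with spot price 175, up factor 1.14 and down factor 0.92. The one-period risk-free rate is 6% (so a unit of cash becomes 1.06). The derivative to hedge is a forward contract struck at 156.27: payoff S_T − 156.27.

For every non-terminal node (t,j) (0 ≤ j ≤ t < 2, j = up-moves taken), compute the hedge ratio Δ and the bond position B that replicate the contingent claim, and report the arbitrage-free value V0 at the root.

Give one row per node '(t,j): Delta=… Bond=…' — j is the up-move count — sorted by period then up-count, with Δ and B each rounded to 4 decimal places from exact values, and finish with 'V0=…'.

(0,0): Delta=1.0000 Bond=-139.0797
(1,0): Delta=1.0000 Bond=-147.4245
(1,1): Delta=1.0000 Bond=-147.4245
V0=35.9203

No-arbitrage ⇒ martingale measure with p* = (R−d)/(u−d) = 0.6364.
At expiry t=2: V(2,0)=-8.1500, V(2,1)=27.2700, V(2,2)=71.1600
Node (1,0) S=161.0000: V=(p*·27.2700+(1−p*)·-8.1500)/1.06=13.5755; Δ=(27.2700−-8.1500)/(183.5400−148.1200)=1.0000; B=V−Δ·S=-147.4245
Node (1,1) S=199.5000: V=(p*·71.1600+(1−p*)·27.2700)/1.06=52.0755; Δ=(71.1600−27.2700)/(227.4300−183.5400)=1.0000; B=V−Δ·S=-147.4245
Node (0,0) S=175.0000: V=(p*·52.0755+(1−p*)·13.5755)/1.06=35.9203; Δ=(52.0755−13.5755)/(199.5000−161.0000)=1.0000; B=V−Δ·S=-139.0797
Check: Δ(0,0)·S0 + B(0,0) = 35.9203 = V0.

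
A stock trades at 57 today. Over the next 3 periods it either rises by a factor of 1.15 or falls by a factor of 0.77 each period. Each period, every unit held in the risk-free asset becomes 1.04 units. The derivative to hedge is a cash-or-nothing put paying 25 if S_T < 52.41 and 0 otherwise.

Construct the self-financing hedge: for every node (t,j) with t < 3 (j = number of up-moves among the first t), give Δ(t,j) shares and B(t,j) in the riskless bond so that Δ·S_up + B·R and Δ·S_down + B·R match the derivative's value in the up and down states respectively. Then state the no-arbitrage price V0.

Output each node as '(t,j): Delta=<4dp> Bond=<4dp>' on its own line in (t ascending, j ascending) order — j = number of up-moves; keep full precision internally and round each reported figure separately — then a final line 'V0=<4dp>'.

Under the risk-neutral measure, an up-move has probability p* = (R−d)/(u−d) = 0.7105 and values discount at R = 1.04.
Payoff layer (t=3): V(3,0)=25.0000, V(3,1)=25.0000, V(3,2)=0.0000, V(3,3)=0.0000
(2,0): S=33.7953. Δ = (V_up−V_dn)/(S_up−S_dn) = (25.0000−25.0000)/(38.8646−26.0224) = 0.0000. V = [p*·25.0000 + (1−p*)·25.0000]/1.04 = 24.0385. B = V − Δ·S = 24.0385.
(2,1): S=50.4735. Δ = (V_up−V_dn)/(S_up−S_dn) = (0.0000−25.0000)/(58.0445−38.8646) = -1.3034. V = [p*·0.0000 + (1−p*)·25.0000]/1.04 = 6.9585. B = V − Δ·S = 72.7480.
(2,2): S=75.3825. Δ = (V_up−V_dn)/(S_up−S_dn) = (0.0000−0.0000)/(86.6899−58.0445) = 0.0000. V = [p*·0.0000 + (1−p*)·0.0000]/1.04 = 0.0000. B = V − Δ·S = 0.0000.
(1,0): S=43.8900. Δ = (V_up−V_dn)/(S_up−S_dn) = (6.9585−24.0385)/(50.4735−33.7953) = -1.0241. V = [p*·6.9585 + (1−p*)·24.0385]/1.04 = 11.4449. B = V − Δ·S = 56.3922.
(1,1): S=65.5500. Δ = (V_up−V_dn)/(S_up−S_dn) = (0.0000−6.9585)/(75.3825−50.4735) = -0.2794. V = [p*·0.0000 + (1−p*)·6.9585]/1.04 = 1.9368. B = V − Δ·S = 20.2487.
(0,0): S=57.0000. Δ = (V_up−V_dn)/(S_up−S_dn) = (1.9368−11.4449)/(65.5500−43.8900) = -0.4390. V = [p*·1.9368 + (1−p*)·11.4449]/1.04 = 4.5088. B = V − Δ·S = 29.5301.
The time-0 hedge costs 4.5088, which is the no-arbitrage price.

(0,0): Delta=-0.4390 Bond=29.5301
(1,0): Delta=-1.0241 Bond=56.3922
(1,1): Delta=-0.2794 Bond=20.2487
(2,0): Delta=0.0000 Bond=24.0385
(2,1): Delta=-1.3034 Bond=72.7480
(2,2): Delta=0.0000 Bond=0.0000
V0=4.5088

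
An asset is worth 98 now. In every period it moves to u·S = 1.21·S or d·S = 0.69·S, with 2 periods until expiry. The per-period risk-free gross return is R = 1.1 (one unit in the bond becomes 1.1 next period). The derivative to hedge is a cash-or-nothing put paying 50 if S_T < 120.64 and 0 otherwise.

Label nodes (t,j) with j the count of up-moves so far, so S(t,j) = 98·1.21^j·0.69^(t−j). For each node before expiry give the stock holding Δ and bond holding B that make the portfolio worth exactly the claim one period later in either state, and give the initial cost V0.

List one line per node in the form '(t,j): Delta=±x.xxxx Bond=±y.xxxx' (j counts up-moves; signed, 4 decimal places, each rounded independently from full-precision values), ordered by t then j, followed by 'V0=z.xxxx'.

(0,0): Delta=-0.7033 Bond=84.5549
(1,0): Delta=0.0000 Bond=45.4545
(1,1): Delta=-0.8109 Bond=105.7692
V0=15.6334

Risk-neutral probability p* = (R−d)/(u−d) = (1.1−0.69)/(1.21−0.69) = 0.7885.
At expiry t=2: V(2,0)=50.0000, V(2,1)=50.0000, V(2,2)=0.0000
  t=1,j=0: stock 67.6200 → up 81.8202 (V=50.0000), down 46.6578 (V=50.0000). Price 45.4545; hedge Δ=0.0000, bond B=45.4545.
  t=1,j=1: stock 118.5800 → up 143.4818 (V=0.0000), down 81.8202 (V=50.0000). Price 9.6154; hedge Δ=-0.8109, bond B=105.7692.
  t=0,j=0: stock 98.0000 → up 118.5800 (V=9.6154), down 67.6200 (V=45.4545). Price 15.6334; hedge Δ=-0.7033, bond B=84.5549.
Root portfolio cost Δ·98+B reproduces V0=15.6334.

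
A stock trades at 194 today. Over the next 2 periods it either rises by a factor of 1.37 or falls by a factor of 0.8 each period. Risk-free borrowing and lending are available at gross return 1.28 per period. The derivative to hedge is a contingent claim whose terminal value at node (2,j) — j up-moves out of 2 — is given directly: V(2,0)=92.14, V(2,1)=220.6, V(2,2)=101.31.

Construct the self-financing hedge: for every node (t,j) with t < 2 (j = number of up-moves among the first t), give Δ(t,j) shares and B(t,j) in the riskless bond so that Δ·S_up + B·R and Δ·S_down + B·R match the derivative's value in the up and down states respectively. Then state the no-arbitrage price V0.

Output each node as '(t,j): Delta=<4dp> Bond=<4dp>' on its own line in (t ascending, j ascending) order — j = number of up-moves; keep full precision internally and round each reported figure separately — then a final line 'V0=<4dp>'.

(0,0): Delta=-0.5664 Bond=190.9414
(1,0): Delta=1.4521 Bond=-68.8709
(1,1): Delta=-0.7874 Bond=303.1442
V0=81.0571

The replicating-portfolio and risk-neutral prices coincide; use p* = (1.28−0.8)/(1.37−0.8) = 0.8421 for the latter.
At expiry t=2: V(2,0)=92.1400, V(2,1)=220.6000, V(2,2)=101.3100
(1,0): S=155.2000. Δ = (V_up−V_dn)/(S_up−S_dn) = (220.6000−92.1400)/(212.6240−124.1600) = 1.4521. V = [p*·220.6000 + (1−p*)·92.1400]/1.28 = 156.4975. B = V − Δ·S = -68.8709.
(1,1): S=265.7800. Δ = (V_up−V_dn)/(S_up−S_dn) = (101.3100−220.6000)/(364.1186−212.6240) = -0.7874. V = [p*·101.3100 + (1−p*)·220.6000]/1.28 = 93.8635. B = V − Δ·S = 303.1442.
(0,0): S=194.0000. Δ = (V_up−V_dn)/(S_up−S_dn) = (93.8635−156.4975)/(265.7800−155.2000) = -0.5664. V = [p*·93.8635 + (1−p*)·156.4975]/1.28 = 81.0571. B = V − Δ·S = 190.9414.
The time-0 hedge costs 81.0571, which is the no-arbitrage price.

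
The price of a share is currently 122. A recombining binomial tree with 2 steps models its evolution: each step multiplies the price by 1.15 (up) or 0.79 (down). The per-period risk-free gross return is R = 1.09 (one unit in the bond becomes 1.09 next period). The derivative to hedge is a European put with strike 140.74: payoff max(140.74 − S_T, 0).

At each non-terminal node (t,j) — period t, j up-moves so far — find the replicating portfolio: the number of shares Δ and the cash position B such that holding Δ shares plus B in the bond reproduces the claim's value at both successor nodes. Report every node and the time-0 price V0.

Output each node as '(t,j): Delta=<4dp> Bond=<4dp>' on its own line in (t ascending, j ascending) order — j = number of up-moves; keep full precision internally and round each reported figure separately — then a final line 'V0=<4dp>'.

(0,0): Delta=-0.6413 Bond=86.7432
(1,0): Delta=-1.0000 Bond=129.1193
(1,1): Delta=-0.5920 Bond=87.6362
V0=8.5017

The replicating-portfolio and risk-neutral prices coincide; use p* = (1.09−0.79)/(1.15−0.79) = 0.8333 for the latter.
At expiry t=2: V(2,0)=64.5998, V(2,1)=29.9030, V(2,2)=0.0000
  t=1,j=0: stock 96.3800 → up 110.8370 (V=29.9030), down 76.1402 (V=64.5998). Price 32.7393; hedge Δ=-1.0000, bond B=129.1193.
  t=1,j=1: stock 140.3000 → up 161.3450 (V=0.0000), down 110.8370 (V=29.9030). Price 4.5723; hedge Δ=-0.5920, bond B=87.6362.
  t=0,j=0: stock 122.0000 → up 140.3000 (V=4.5723), down 96.3800 (V=32.7393). Price 8.5017; hedge Δ=-0.6413, bond B=86.7432.
The time-0 hedge costs 8.5017, which is the no-arbitrage price.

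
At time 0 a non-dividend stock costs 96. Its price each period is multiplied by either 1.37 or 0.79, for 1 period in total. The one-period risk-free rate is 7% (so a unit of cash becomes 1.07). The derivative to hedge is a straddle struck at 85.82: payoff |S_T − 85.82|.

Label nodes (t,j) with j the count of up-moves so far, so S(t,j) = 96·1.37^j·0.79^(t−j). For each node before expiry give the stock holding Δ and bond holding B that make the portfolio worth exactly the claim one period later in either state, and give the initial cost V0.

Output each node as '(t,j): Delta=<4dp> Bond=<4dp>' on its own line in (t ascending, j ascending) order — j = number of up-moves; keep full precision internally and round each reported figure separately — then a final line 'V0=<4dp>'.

(0,0): Delta=0.6415 Bond=-36.1431
V0=25.4431

Since d<R<u, set p* = (R−d)/(u−d) = 0.4828; price each node as the discounted p*-expectation of its children.
Payoff layer (t=1): V(1,0)=9.9800, V(1,1)=45.7000
(0,0): S=96.0000. Δ = (V_up−V_dn)/(S_up−S_dn) = (45.7000−9.9800)/(131.5200−75.8400) = 0.6415. V = [p*·45.7000 + (1−p*)·9.9800]/1.07 = 25.4431. B = V − Δ·S = -36.1431.
Self-financing check: at every node Δ·S+B equals the discounted successor values.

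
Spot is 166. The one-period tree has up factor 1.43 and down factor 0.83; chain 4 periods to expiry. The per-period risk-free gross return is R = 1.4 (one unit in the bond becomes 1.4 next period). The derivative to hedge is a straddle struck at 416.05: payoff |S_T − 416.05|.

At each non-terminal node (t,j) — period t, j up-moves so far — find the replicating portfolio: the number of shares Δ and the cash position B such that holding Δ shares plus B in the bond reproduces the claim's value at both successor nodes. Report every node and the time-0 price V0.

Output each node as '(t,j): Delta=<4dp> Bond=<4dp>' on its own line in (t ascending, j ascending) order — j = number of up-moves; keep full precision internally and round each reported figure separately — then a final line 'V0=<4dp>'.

No-arbitrage ⇒ martingale measure with p* = (R−d)/(u−d) = 0.9500.
At expiry t=4: V(4,0)=337.2692, V(4,1)=280.3192, V(4,2)=182.2006, V(4,3)=13.1528, V(4,4)=278.0983
  t=3,j=0: stock 94.9166 → up 135.7308 (V=280.3192), down 78.7808 (V=337.2692). Price 202.2619; hedge Δ=-1.0000, bond B=297.1786.
  t=3,j=1: stock 163.5311 → up 233.8494 (V=182.2006), down 135.7308 (V=280.3192). Price 133.6475; hedge Δ=-1.0000, bond B=297.1786.
  t=3,j=2: stock 281.7463 → up 402.8972 (V=13.1528), down 233.8494 (V=182.2006). Price 15.4322; hedge Δ=-1.0000, bond B=297.1786.
  t=3,j=3: stock 485.4184 → up 694.1483 (V=278.0983), down 402.8972 (V=13.1528). Price 189.1793; hedge Δ=0.9097, bond B=-252.3966.
  t=2,j=0: stock 114.3574 → up 163.5311 (V=133.6475), down 94.9166 (V=202.2619). Price 97.9130; hedge Δ=-1.0000, bond B=212.2704.
  t=2,j=1: stock 197.0254 → up 281.7463 (V=15.4322), down 163.5311 (V=133.6475). Price 15.2450; hedge Δ=-1.0000, bond B=212.2704.
  t=2,j=2: stock 339.4534 → up 485.4184 (V=189.1793), down 281.7463 (V=15.4322). Price 128.9228; hedge Δ=0.8531, bond B=-160.6556.
  t=1,j=0: stock 137.7800 → up 197.0254 (V=15.2450), down 114.3574 (V=97.9130). Price 13.8417; hedge Δ=-1.0000, bond B=151.6217.
  t=1,j=1: stock 237.3800 → up 339.4534 (V=128.9228), down 197.0254 (V=15.2450). Price 88.0278; hedge Δ=0.7981, bond B=-101.4352.
  t=0,j=0: stock 166.0000 → up 237.3800 (V=88.0278), down 137.7800 (V=13.8417). Price 60.2275; hedge Δ=0.7448, bond B=-63.4160.
Check: Δ(0,0)·S0 + B(0,0) = 60.2275 = V0.

(0,0): Delta=0.7448 Bond=-63.4160
(1,0): Delta=-1.0000 Bond=151.6217
(1,1): Delta=0.7981 Bond=-101.4352
(2,0): Delta=-1.0000 Bond=212.2704
(2,1): Delta=-1.0000 Bond=212.2704
(2,2): Delta=0.8531 Bond=-160.6556
(3,0): Delta=-1.0000 Bond=297.1786
(3,1): Delta=-1.0000 Bond=297.1786
(3,2): Delta=-1.0000 Bond=297.1786
(3,3): Delta=0.9097 Bond=-252.3966
V0=60.2275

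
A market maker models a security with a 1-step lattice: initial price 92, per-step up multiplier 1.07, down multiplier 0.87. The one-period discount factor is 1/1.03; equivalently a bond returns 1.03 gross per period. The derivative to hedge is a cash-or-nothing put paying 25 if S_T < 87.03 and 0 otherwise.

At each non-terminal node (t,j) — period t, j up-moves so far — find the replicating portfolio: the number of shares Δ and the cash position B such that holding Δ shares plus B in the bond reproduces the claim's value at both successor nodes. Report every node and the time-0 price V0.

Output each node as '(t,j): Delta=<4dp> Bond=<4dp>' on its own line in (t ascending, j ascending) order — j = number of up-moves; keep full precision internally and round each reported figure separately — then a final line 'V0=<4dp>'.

(0,0): Delta=-1.3587 Bond=129.8544
V0=4.8544

No-arbitrage ⇒ martingale measure with p* = (R−d)/(u−d) = 0.8000.
Terminal payoffs: V(1,0)=25.0000, V(1,1)=0.0000
  t=0,j=0: stock 92.0000 → up 98.4400 (V=0.0000), down 80.0400 (V=25.0000). Price 4.8544; hedge Δ=-1.3587, bond B=129.8544.
Self-financing check: at every node Δ·S+B equals the discounted successor values.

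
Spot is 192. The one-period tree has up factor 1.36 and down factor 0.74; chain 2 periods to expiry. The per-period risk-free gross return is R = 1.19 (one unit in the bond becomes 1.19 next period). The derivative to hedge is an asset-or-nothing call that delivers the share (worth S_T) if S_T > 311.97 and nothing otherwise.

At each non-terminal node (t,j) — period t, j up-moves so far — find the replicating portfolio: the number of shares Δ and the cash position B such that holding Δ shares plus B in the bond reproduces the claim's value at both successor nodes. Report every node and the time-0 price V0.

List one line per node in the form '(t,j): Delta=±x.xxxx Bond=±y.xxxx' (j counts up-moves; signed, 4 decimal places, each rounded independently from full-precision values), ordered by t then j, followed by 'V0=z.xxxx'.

Risk-neutral probability p* = (R−d)/(u−d) = (1.19−0.74)/(1.36−0.74) = 0.7258.
Payoff layer (t=2): V(2,0)=0.0000, V(2,1)=0.0000, V(2,2)=355.1232
  t=1,j=0: stock 142.0800 → up 193.2288 (V=0.0000), down 105.1392 (V=0.0000). Price 0.0000; hedge Δ=0.0000, bond B=0.0000.
  t=1,j=1: stock 261.1200 → up 355.1232 (V=355.1232), down 193.2288 (V=0.0000). Price 216.5972; hedge Δ=2.1935, bond B=-356.1821.
  t=0,j=0: stock 192.0000 → up 261.1200 (V=216.5972), down 142.0800 (V=0.0000). Price 132.1073; hedge Δ=1.8195, bond B=-217.2431.
Self-financing check: at every node Δ·S+B equals the discounted successor values.

(0,0): Delta=1.8195 Bond=-217.2431
(1,0): Delta=0.0000 Bond=0.0000
(1,1): Delta=2.1935 Bond=-356.1821
V0=132.1073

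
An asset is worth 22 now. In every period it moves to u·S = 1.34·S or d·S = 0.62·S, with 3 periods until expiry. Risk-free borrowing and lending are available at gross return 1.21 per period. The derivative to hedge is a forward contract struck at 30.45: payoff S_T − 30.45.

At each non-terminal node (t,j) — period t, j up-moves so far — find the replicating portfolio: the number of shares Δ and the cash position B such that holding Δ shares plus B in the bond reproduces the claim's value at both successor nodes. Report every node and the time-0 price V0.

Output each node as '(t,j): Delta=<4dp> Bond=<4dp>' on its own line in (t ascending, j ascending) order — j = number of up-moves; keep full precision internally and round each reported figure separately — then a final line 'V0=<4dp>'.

Risk-neutral probability p* = (R−d)/(u−d) = (1.21−0.62)/(1.34−0.62) = 0.8194.
At expiry t=3: V(3,0)=-25.2068, V(3,1)=-19.1179, V(3,2)=-5.9580, V(3,3)=22.4843
Node (2,0) S=8.4568: V=(p*·-19.1179+(1−p*)·-25.2068)/1.21=-16.7085; Δ=(-19.1179−-25.2068)/(11.3321−5.2432)=1.0000; B=V−Δ·S=-25.1653
Node (2,1) S=18.2776: V=(p*·-5.9580+(1−p*)·-19.1179)/1.21=-6.8877; Δ=(-5.9580−-19.1179)/(24.4920−11.3321)=1.0000; B=V−Δ·S=-25.1653
Node (2,2) S=39.5032: V=(p*·22.4843+(1−p*)·-5.9580)/1.21=14.3379; Δ=(22.4843−-5.9580)/(52.9343−24.4920)=1.0000; B=V−Δ·S=-25.1653
Node (1,0) S=13.6400: V=(p*·-6.8877+(1−p*)·-16.7085)/1.21=-7.1578; Δ=(-6.8877−-16.7085)/(18.2776−8.4568)=1.0000; B=V−Δ·S=-20.7978
Node (1,1) S=29.4800: V=(p*·14.3379+(1−p*)·-6.8877)/1.21=8.6822; Δ=(14.3379−-6.8877)/(39.5032−18.2776)=1.0000; B=V−Δ·S=-20.7978
Node (0,0) S=22.0000: V=(p*·8.6822+(1−p*)·-7.1578)/1.21=4.8118; Δ=(8.6822−-7.1578)/(29.4800−13.6400)=1.0000; B=V−Δ·S=-17.1882
Self-financing check: at every node Δ·S+B equals the discounted successor values.

(0,0): Delta=1.0000 Bond=-17.1882
(1,0): Delta=1.0000 Bond=-20.7978
(1,1): Delta=1.0000 Bond=-20.7978
(2,0): Delta=1.0000 Bond=-25.1653
(2,1): Delta=1.0000 Bond=-25.1653
(2,2): Delta=1.0000 Bond=-25.1653
V0=4.8118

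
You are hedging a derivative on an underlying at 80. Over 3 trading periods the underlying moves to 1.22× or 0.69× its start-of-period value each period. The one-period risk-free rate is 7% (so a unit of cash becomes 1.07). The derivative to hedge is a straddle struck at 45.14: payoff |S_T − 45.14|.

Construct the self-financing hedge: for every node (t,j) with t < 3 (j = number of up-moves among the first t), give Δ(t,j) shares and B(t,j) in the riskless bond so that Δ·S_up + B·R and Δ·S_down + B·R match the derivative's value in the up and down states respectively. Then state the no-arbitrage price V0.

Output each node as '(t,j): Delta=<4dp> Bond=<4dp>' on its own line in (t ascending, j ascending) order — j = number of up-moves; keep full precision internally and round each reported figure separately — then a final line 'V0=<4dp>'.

No-arbitrage ⇒ martingale measure with p* = (R−d)/(u−d) = 0.7170.
Payoff layer (t=3): V(3,0)=18.8593, V(3,1)=1.3274, V(3,2)=37.0197, V(3,3)=100.1278
Node (2,0) S=38.0880: V=(p*·1.3274+(1−p*)·18.8593)/1.07=5.8778; Δ=(1.3274−18.8593)/(46.4674−26.2807)=-0.8685; B=V−Δ·S=38.9569
Node (2,1) S=67.3440: V=(p*·37.0197+(1−p*)·1.3274)/1.07=25.1571; Δ=(37.0197−1.3274)/(82.1597−46.4674)=1.0000; B=V−Δ·S=-42.1869
Node (2,2) S=119.0720: V=(p*·100.1278+(1−p*)·37.0197)/1.07=76.8851; Δ=(100.1278−37.0197)/(145.2678−82.1597)=1.0000; B=V−Δ·S=-42.1869
Node (1,0) S=55.2000: V=(p*·25.1571+(1−p*)·5.8778)/1.07=18.4118; Δ=(25.1571−5.8778)/(67.3440−38.0880)=0.6590; B=V−Δ·S=-17.9642
Node (1,1) S=97.6000: V=(p*·76.8851+(1−p*)·25.1571)/1.07=58.1730; Δ=(76.8851−25.1571)/(119.0720−67.3440)=1.0000; B=V−Δ·S=-39.4270
Node (0,0) S=80.0000: V=(p*·58.1730+(1−p*)·18.4118)/1.07=43.8503; Δ=(58.1730−18.4118)/(97.6000−55.2000)=0.9378; B=V−Δ·S=-31.1707
Each (Δ,B) replicates both successor values, so the strategy is self-financing and V0 is arbitrage-free.

(0,0): Delta=0.9378 Bond=-31.1707
(1,0): Delta=0.6590 Bond=-17.9642
(1,1): Delta=1.0000 Bond=-39.4270
(2,0): Delta=-0.8685 Bond=38.9569
(2,1): Delta=1.0000 Bond=-42.1869
(2,2): Delta=1.0000 Bond=-42.1869
V0=43.8503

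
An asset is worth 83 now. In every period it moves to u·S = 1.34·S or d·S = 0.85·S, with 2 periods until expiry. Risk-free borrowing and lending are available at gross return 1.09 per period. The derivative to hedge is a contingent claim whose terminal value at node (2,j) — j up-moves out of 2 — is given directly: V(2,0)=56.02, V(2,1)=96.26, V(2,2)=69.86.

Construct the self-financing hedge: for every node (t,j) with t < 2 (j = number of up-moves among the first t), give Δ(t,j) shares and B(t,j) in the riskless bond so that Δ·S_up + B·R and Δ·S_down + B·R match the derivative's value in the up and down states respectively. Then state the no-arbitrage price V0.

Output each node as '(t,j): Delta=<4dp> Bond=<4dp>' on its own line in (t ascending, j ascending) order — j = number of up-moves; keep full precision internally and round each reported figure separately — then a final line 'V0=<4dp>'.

No-arbitrage ⇒ martingale measure with p* = (R−d)/(u−d) = 0.4898.
Payoff layer (t=2): V(2,0)=56.0200, V(2,1)=96.2600, V(2,2)=69.8600
(1,0): S=70.5500. Δ = (V_up−V_dn)/(S_up−S_dn) = (96.2600−56.0200)/(94.5370−59.9675) = 1.1640. V = [p*·96.2600 + (1−p*)·56.0200]/1.09 = 69.4765. B = V − Δ·S = -12.6459.
(1,1): S=111.2200. Δ = (V_up−V_dn)/(S_up−S_dn) = (69.8600−96.2600)/(149.0348−94.5370) = -0.4844. V = [p*·69.8600 + (1−p*)·96.2600]/1.09 = 76.4490. B = V − Δ·S = 130.3265.
(0,0): S=83.0000. Δ = (V_up−V_dn)/(S_up−S_dn) = (76.4490−69.4765)/(111.2200−70.5500) = 0.1714. V = [p*·76.4490 + (1−p*)·69.4765]/1.09 = 66.8730. B = V − Δ·S = 52.6435.
Root portfolio cost Δ·83+B reproduces V0=66.8730.

(0,0): Delta=0.1714 Bond=52.6435
(1,0): Delta=1.1640 Bond=-12.6459
(1,1): Delta=-0.4844 Bond=130.3265
V0=66.8730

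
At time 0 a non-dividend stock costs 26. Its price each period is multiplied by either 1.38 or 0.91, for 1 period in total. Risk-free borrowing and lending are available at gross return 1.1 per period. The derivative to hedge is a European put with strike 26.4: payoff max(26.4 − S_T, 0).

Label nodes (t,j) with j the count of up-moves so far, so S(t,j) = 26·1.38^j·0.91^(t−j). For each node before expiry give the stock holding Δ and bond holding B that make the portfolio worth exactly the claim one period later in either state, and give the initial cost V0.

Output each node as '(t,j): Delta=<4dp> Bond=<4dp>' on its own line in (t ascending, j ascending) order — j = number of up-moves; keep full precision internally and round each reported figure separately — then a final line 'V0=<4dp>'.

(0,0): Delta=-0.2242 Bond=7.3137
V0=1.4839

Since d<R<u, set p* = (R−d)/(u−d) = 0.4043; price each node as the discounted p*-expectation of its children.
Terminal payoffs: V(1,0)=2.7400, V(1,1)=0.0000
(0,0): S=26.0000. Δ = (V_up−V_dn)/(S_up−S_dn) = (0.0000−2.7400)/(35.8800−23.6600) = -0.2242. V = [p*·0.0000 + (1−p*)·2.7400]/1.1 = 1.4839. B = V − Δ·S = 7.3137.
Check: Δ(0,0)·S0 + B(0,0) = 1.4839 = V0.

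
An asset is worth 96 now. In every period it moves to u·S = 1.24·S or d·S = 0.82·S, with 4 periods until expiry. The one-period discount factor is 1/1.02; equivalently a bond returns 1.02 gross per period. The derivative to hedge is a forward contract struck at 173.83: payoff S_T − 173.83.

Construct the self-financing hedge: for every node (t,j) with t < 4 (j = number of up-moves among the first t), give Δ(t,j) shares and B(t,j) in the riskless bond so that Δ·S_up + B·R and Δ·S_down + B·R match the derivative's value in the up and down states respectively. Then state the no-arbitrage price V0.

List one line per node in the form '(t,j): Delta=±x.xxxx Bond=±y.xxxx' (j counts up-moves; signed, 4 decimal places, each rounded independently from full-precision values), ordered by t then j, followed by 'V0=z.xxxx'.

Under the risk-neutral measure, an up-move has probability p* = (R−d)/(u−d) = 0.4762 and values discount at R = 1.02.
Payoff layer (t=4): V(4,0)=-130.4263, V(4,1)=-108.1952, V(4,2)=-74.5773, V(4,3)=-23.7406, V(4,4)=53.1345
(3,0): S=52.9313. Δ = (V_up−V_dn)/(S_up−S_dn) = (-108.1952−-130.4263)/(65.6348−43.4037) = 1.0000. V = [p*·-108.1952 + (1−p*)·-130.4263]/1.02 = -117.4902. B = V − Δ·S = -170.4216.
(3,1): S=80.0425. Δ = (V_up−V_dn)/(S_up−S_dn) = (-74.5773−-108.1952)/(99.2527−65.6348) = 1.0000. V = [p*·-74.5773 + (1−p*)·-108.1952]/1.02 = -90.3791. B = V − Δ·S = -170.4216.
(3,2): S=121.0399. Δ = (V_up−V_dn)/(S_up−S_dn) = (-23.7406−-74.5773)/(150.0894−99.2527) = 1.0000. V = [p*·-23.7406 + (1−p*)·-74.5773]/1.02 = -49.3817. B = V − Δ·S = -170.4216.
(3,3): S=183.0359. Δ = (V_up−V_dn)/(S_up−S_dn) = (53.1345−-23.7406)/(226.9645−150.0894) = 1.0000. V = [p*·53.1345 + (1−p*)·-23.7406]/1.02 = 12.6143. B = V − Δ·S = -170.4216.
(2,0): S=64.5504. Δ = (V_up−V_dn)/(S_up−S_dn) = (-90.3791−-117.4902)/(80.0425−52.9313) = 1.0000. V = [p*·-90.3791 + (1−p*)·-117.4902]/1.02 = -102.5296. B = V − Δ·S = -167.0800.
(2,1): S=97.6128. Δ = (V_up−V_dn)/(S_up−S_dn) = (-49.3817−-90.3791)/(121.0399−80.0425) = 1.0000. V = [p*·-49.3817 + (1−p*)·-90.3791]/1.02 = -69.4672. B = V − Δ·S = -167.0800.
(2,2): S=147.6096. Δ = (V_up−V_dn)/(S_up−S_dn) = (12.6143−-49.3817)/(183.0359−121.0399) = 1.0000. V = [p*·12.6143 + (1−p*)·-49.3817]/1.02 = -19.4704. B = V − Δ·S = -167.0800.
(1,0): S=78.7200. Δ = (V_up−V_dn)/(S_up−S_dn) = (-69.4672−-102.5296)/(97.6128−64.5504) = 1.0000. V = [p*·-69.4672 + (1−p*)·-102.5296]/1.02 = -85.0839. B = V − Δ·S = -163.8039.
(1,1): S=119.0400. Δ = (V_up−V_dn)/(S_up−S_dn) = (-19.4704−-69.4672)/(147.6096−97.6128) = 1.0000. V = [p*·-19.4704 + (1−p*)·-69.4672]/1.02 = -44.7639. B = V − Δ·S = -163.8039.
(0,0): S=96.0000. Δ = (V_up−V_dn)/(S_up−S_dn) = (-44.7639−-85.0839)/(119.0400−78.7200) = 1.0000. V = [p*·-44.7639 + (1−p*)·-85.0839]/1.02 = -64.5921. B = V − Δ·S = -160.5921.
Check: Δ(0,0)·S0 + B(0,0) = -64.5921 = V0.

(0,0): Delta=1.0000 Bond=-160.5921
(1,0): Delta=1.0000 Bond=-163.8039
(1,1): Delta=1.0000 Bond=-163.8039
(2,0): Delta=1.0000 Bond=-167.0800
(2,1): Delta=1.0000 Bond=-167.0800
(2,2): Delta=1.0000 Bond=-167.0800
(3,0): Delta=1.0000 Bond=-170.4216
(3,1): Delta=1.0000 Bond=-170.4216
(3,2): Delta=1.0000 Bond=-170.4216
(3,3): Delta=1.0000 Bond=-170.4216
V0=-64.5921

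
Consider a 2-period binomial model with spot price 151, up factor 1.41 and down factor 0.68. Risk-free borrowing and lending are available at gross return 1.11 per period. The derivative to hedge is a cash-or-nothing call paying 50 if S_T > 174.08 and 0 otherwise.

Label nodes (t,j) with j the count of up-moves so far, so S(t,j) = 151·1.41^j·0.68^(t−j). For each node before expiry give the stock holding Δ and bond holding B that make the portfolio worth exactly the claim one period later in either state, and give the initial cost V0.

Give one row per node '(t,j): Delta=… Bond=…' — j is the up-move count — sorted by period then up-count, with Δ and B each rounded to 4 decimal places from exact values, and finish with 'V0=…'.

(0,0): Delta=0.2407 Bond=-22.2667
(1,0): Delta=0.0000 Bond=0.0000
(1,1): Delta=0.3217 Bond=-41.9598
V0=14.0804

Risk-neutral probability p* = (R−d)/(u−d) = (1.11−0.68)/(1.41−0.68) = 0.5890.
Terminal payoffs: V(2,0)=0.0000, V(2,1)=0.0000, V(2,2)=50.0000
  t=1,j=0: stock 102.6800 → up 144.7788 (V=0.0000), down 69.8224 (V=0.0000). Price 0.0000; hedge Δ=0.0000, bond B=0.0000.
  t=1,j=1: stock 212.9100 → up 300.2031 (V=50.0000), down 144.7788 (V=0.0000). Price 26.5334; hedge Δ=0.3217, bond B=-41.9598.
  t=0,j=0: stock 151.0000 → up 212.9100 (V=26.5334), down 102.6800 (V=0.0000). Price 14.0804; hedge Δ=0.2407, bond B=-22.2667.
Check: Δ(0,0)·S0 + B(0,0) = 14.0804 = V0.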